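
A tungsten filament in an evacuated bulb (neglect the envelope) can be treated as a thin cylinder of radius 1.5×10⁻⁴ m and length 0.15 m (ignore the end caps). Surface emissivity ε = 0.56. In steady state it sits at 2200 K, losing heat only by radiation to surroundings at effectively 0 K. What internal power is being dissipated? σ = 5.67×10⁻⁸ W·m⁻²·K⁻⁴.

Steady state: P = εσA T⁴.
A = 2πrL = 1.414×10⁻⁴ m²; T⁴ = (2200)⁴ = 2.343×10¹³ K⁴.
P = 0.56 × 5.67×10⁻⁸ × 1.414×10⁻⁴ × 2.343×10¹³.

P ≈ 105 W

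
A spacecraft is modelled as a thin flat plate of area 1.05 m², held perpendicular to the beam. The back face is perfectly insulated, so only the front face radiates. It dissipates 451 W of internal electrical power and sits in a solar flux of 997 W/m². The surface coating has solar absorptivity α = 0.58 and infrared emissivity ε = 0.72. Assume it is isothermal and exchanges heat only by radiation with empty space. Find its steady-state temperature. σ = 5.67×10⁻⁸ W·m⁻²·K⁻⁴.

T ≈ 396 K

At steady state, absorbed solar power + internal power = radiated power.
Absorbed: α·S·A_cross = 0.58·997·1.050 = 607.2 W (cross-section A).
Total input = 607.2 + 451 = 1058 W.
Radiated: εσ·A_surf·T⁴ with A_surf = A = 1.050 m².
T⁴ = 1058/(0.72·5.67×10⁻⁸·1.050) = 2.469×10¹⁰ K⁴.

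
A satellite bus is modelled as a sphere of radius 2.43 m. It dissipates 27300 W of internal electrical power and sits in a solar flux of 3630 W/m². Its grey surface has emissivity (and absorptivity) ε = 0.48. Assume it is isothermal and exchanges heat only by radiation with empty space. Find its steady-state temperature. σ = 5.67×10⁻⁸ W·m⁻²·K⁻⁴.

T ≈ 415 K

At steady state, absorbed solar power + internal power = radiated power.
Absorbed: α·S·A_cross = 0.48·3630·18.55 = 32320 W (cross-section πr²).
Total input = 32320 + 27300 = 59620 W.
Radiated: εσ·A_surf·T⁴ with A_surf = 4πr² = 74.20 m².
T⁴ = 59620/(0.48·5.67×10⁻⁸·74.20) = 2.952×10¹⁰ K⁴.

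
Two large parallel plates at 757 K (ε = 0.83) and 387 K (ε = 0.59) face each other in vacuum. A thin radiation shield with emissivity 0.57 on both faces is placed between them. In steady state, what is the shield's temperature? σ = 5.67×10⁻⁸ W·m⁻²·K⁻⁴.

T_s ≈ 662 K

In steady state the net flux on the hot side equals that on the cold side.
σ(T₁⁴−T_s⁴)/D₁ = σ(T_s⁴−T₂⁴)/D₂, with D₁ = 1/ε₁+1/ε_s−1 = 1.959, D₂ = 1/ε_s+1/ε₂−1 = 2.449.
Solve for T_s⁴: T_s⁴ = (D₂·T₁⁴ + D₁·T₂⁴)/(D₁+D₂) = 1.924×10¹¹ K⁴.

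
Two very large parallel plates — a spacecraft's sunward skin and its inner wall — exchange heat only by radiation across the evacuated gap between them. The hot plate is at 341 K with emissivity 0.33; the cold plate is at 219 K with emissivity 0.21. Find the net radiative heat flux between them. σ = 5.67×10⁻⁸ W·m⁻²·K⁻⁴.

q ≈ 93.7 W/m²

For two infinite grey parallel plates, q = σ(T₁⁴ − T₂⁴)/(1/ε₁ + 1/ε₂ − 1).
T₁⁴ − T₂⁴ = 1.352×10¹⁰ − 2.300×10⁹ = 1.122×10¹⁰ K⁴.
1/ε₁ + 1/ε₂ − 1 = 3.030 + 4.762 − 1 = 6.792.
q = 5.67×10⁻⁸ × 1.122×10¹⁰ / 6.792.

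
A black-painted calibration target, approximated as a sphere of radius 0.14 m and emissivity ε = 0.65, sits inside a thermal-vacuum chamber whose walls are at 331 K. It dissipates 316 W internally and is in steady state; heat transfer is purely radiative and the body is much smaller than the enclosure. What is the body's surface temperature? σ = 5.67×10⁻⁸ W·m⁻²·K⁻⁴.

For a small grey body in a large enclosure, net radiated power = εσA(T⁴ − T_w⁴).
Steady state: P = εσA(T⁴ − T_w⁴) with A = 4πr² = 0.2463 m².
T⁴ = P/(εσA) + T_w⁴ = 316/(0.65·5.67×10⁻⁸·0.2463) + (331)⁴
    = 3.481×10¹⁰ + 1.200×10¹⁰ = 4.682×10¹⁰ K⁴.

T ≈ 465 K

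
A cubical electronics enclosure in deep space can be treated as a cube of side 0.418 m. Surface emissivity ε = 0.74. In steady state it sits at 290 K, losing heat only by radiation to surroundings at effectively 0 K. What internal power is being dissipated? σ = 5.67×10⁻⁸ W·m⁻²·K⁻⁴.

Steady state: P = εσA T⁴.
A = 6L² = 1.048 m²; T⁴ = (290)⁴ = 7.073×10⁹ K⁴.
P = 0.74 × 5.67×10⁻⁸ × 1.048 × 7.073×10⁹.

P ≈ 311 W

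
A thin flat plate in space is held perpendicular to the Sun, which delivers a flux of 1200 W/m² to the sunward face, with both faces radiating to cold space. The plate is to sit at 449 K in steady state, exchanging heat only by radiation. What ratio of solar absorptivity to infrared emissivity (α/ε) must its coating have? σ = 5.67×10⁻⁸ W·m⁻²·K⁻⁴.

α/ε ≈ 3.84

Balance: αS·A = εσ·2A·T⁴ ⇒ α/ε = 2σT⁴/S.
α/ε = 2·5.67×10⁻⁸·(449)⁴/1200 = 2·5.67×10⁻⁸·4.064×10¹⁰/1200.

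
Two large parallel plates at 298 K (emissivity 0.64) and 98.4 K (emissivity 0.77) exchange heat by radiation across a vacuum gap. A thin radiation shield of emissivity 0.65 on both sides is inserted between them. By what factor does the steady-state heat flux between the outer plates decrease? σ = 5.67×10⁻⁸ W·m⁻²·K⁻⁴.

Without shield: q₀ = σΔ(T⁴)/(1/ε₁+1/ε₂−1) with denominator 1.861.
With shield the two gaps are in series; the resistances add: (1/ε₁+1/ε_s−1)+(1/ε_s+1/ε₂−1) = 2.101+1.837 = 3.938.
Heat-flux ratio q₀/q = 3.938/1.861.

factor ≈ 2.12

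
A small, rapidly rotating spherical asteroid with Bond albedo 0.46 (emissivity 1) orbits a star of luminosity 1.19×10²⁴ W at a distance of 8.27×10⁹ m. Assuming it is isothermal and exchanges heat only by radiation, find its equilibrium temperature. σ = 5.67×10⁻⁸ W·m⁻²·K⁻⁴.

T ≈ 240 K

First find the stellar flux at distance d: S = L/(4πd²) = 1.19×10²⁴/(4π·(8.27×10⁹)²) = 1385 W/m².
For an isothermal sphere, absorbed (1−a)S·πr² = emitted σ·4πr²·T⁴, so T⁴ = (1−a)S/(4σ).
T⁴ = 0.540·1385/(4·5.67×10⁻⁸) = 3.297×10⁹ K⁴.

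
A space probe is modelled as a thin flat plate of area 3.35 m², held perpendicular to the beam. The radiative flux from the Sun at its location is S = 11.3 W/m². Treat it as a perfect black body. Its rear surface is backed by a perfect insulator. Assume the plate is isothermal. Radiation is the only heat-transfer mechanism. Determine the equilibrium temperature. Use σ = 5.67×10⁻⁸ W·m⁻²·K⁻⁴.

T ≈ 119 K

At equilibrium, absorbed power = emitted power.
Absorbing cross-section = A = 3.350 m²; emitting surface = A = 3.350 m² (ratio 1).
S·A_cross = εσ·A_surf·T⁴  ⇒  T⁴ = S/(1σ).
T⁴ = 1.00·11.3/(1·5.67×10⁻⁸) = 1.993×10⁸ K⁴.
T = (1.993×10⁸)^(1/4).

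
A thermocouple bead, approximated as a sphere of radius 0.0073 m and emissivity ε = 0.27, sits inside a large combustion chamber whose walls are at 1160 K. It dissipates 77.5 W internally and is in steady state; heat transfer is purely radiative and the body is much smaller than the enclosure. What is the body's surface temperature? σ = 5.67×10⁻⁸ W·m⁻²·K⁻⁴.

T ≈ 1750 K

For a small grey body in a large enclosure, net radiated power = εσA(T⁴ − T_w⁴).
Steady state: P = εσA(T⁴ − T_w⁴) with A = 4πr² = 6.697×10⁻⁴ m².
T⁴ = P/(εσA) + T_w⁴ = 77.5/(0.27·5.67×10⁻⁸·6.697×10⁻⁴) + (1160)⁴
    = 7.560×10¹² + 1.811×10¹² = 9.370×10¹² K⁴.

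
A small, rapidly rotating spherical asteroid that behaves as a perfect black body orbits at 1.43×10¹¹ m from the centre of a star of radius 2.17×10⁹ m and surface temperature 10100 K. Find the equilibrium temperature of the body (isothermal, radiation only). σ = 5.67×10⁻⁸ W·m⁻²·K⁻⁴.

T ≈ 880 K

The star's surface emits σT_*⁴; at distance d the flux is S = σT_*⁴(R_*/d)².
S = 5.67×10⁻⁸·(10100)⁴·(2.17×10⁹/1.43×10¹¹)² = 1.359×10⁵ W/m².
For an isothermal sphere T⁴ = (1−a)S/(4σ) = 5.991×10¹¹ K⁴.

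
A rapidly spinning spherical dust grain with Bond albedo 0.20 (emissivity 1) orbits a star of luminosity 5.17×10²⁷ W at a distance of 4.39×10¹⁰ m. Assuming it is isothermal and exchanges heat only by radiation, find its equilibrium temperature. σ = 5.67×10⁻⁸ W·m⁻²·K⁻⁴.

First find the stellar flux at distance d: S = L/(4πd²) = 5.17×10²⁷/(4π·(4.39×10¹⁰)²) = 2.135×10⁵ W/m².
For an isothermal sphere, absorbed (1−a)S·πr² = emitted σ·4πr²·T⁴, so T⁴ = (1−a)S/(4σ).
T⁴ = 0.800·2.135×10⁵/(4·5.67×10⁻⁸) = 7.530×10¹¹ K⁴.

T ≈ 932 K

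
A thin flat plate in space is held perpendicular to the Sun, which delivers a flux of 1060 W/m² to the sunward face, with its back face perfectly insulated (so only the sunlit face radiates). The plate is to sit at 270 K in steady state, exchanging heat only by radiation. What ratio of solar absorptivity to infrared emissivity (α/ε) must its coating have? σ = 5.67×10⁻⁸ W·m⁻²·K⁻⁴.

α/ε ≈ 0.284

Balance: αS·A = εσ·1A·T⁴ ⇒ α/ε = σT⁴/S.
α/ε = 5.67×10⁻⁸·(270)⁴/1060 = 5.67×10⁻⁸·5.314×10⁹/1060.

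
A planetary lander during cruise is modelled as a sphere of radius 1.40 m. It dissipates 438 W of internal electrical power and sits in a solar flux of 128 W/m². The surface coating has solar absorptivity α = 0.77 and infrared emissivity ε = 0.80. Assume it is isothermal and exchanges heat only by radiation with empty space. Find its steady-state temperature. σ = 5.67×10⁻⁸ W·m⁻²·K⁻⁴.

At steady state, absorbed solar power + internal power = radiated power.
Absorbed: α·S·A_cross = 0.77·128·6.158 = 606.9 W (cross-section πr²).
Total input = 606.9 + 438 = 1045 W.
Radiated: εσ·A_surf·T⁴ with A_surf = 4πr² = 24.63 m².
T⁴ = 1045/(0.80·5.67×10⁻⁸·24.63) = 9.353×10⁸ K⁴.

T ≈ 175 K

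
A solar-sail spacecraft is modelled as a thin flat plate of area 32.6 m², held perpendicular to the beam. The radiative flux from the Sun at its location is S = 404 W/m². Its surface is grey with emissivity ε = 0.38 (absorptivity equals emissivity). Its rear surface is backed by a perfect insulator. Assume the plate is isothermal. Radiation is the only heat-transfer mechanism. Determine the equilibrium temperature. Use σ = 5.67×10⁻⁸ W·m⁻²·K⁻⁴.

T ≈ 291 K

At equilibrium, absorbed power = emitted power.
Absorbing cross-section = A = 32.60 m²; emitting surface = A = 32.60 m² (ratio 1).
εS·A_cross = εσ·A_surf·T⁴  ⇒  T⁴ = S/(1σ)   (ε cancels).
T⁴ = 404/(1·5.67×10⁻⁸) = 7.125×10⁹ K⁴.
T = (7.125×10⁹)^(1/4).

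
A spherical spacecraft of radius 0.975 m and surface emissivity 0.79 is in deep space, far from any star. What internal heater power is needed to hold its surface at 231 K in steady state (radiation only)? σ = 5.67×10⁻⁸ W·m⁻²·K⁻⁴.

P = εσ·4πr²·T⁴.
4πr² = 11.95 m²; T⁴ = 2.847×10⁹ K⁴.
P = 0.79·5.67×10⁻⁸·11.95·2.847×10⁹.

P ≈ 1520 W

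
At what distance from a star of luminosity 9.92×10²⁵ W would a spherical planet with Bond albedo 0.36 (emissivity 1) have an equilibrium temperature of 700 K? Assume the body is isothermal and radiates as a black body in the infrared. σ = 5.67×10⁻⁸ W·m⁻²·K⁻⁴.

d ≈ 9.63×10⁹ m

For an isothermal black-emitting sphere, (1−a)S·πr² = σ·4πr²·T⁴ ⇒ S = 4σT⁴/(1−a).
S = 4·5.67×10⁻⁸·(700)⁴/0.640 = 85090 W/m².
Flux falls as S = L/(4πd²), so d = √(L/(4πS)) = √(9.92×10²⁵/(4π·85090)).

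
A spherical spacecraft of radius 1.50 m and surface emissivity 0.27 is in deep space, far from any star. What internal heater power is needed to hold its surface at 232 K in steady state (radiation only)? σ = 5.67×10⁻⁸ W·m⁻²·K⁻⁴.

P ≈ 1250 W

P = εσ·4πr²·T⁴.
4πr² = 28.27 m²; T⁴ = 2.897×10⁹ K⁴.
P = 0.27·5.67×10⁻⁸·28.27·2.897×10⁹.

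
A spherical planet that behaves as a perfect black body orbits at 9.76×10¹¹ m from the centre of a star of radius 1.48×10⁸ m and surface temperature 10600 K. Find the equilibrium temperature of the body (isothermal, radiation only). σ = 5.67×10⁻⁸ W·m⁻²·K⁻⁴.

T ≈ 92.3 K

The star's surface emits σT_*⁴; at distance d the flux is S = σT_*⁴(R_*/d)².
S = 5.67×10⁻⁸·(10600)⁴·(1.48×10⁸/9.76×10¹¹)² = 16.46 W/m².
For an isothermal sphere T⁴ = (1−a)S/(4σ) = 7.258×10⁷ K⁴.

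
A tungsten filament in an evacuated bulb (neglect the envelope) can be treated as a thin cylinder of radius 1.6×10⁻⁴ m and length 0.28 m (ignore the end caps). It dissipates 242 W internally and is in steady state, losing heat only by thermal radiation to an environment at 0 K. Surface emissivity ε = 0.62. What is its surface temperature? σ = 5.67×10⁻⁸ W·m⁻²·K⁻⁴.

Steady state: internal power = radiated power, P = εσA T⁴.
Radiating area A = 2πrL = 2.815×10⁻⁴ m².
T⁴ = P/(εσA) = 242/(0.62·5.67×10⁻⁸·2.815×10⁻⁴) = 2.446×10¹³ K⁴.
T = (2.446×10¹³)^(1/4).

T ≈ 2220 K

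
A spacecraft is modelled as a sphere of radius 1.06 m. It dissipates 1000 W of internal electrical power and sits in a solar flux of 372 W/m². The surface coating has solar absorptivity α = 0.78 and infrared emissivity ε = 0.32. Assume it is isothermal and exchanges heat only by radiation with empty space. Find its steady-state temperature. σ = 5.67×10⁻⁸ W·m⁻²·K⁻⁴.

At steady state, absorbed solar power + internal power = radiated power.
Absorbed: α·S·A_cross = 0.78·372·3.530 = 1024 W (cross-section πr²).
Total input = 1024 + 1000 = 2024 W.
Radiated: εσ·A_surf·T⁴ with A_surf = 4πr² = 14.12 m².
T⁴ = 2024/(0.32·5.67×10⁻⁸·14.12) = 7.901×10⁹ K⁴.

T ≈ 298 K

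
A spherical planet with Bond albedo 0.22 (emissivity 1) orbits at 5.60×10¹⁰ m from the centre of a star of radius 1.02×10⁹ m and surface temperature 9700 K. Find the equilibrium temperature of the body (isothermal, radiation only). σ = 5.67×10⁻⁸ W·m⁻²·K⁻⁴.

The star's surface emits σT_*⁴; at distance d the flux is S = σT_*⁴(R_*/d)².
S = 5.67×10⁻⁸·(9700)⁴·(1.02×10⁹/5.60×10¹⁰)² = 1.665×10⁵ W/m².
For an isothermal sphere T⁴ = (1−a)S/(4σ) = 5.727×10¹¹ K⁴.

T ≈ 870 K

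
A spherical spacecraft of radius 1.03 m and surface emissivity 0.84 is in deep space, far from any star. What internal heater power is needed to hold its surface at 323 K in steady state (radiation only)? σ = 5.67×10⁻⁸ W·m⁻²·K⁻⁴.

P ≈ 6910 W

P = εσ·4πr²·T⁴.
4πr² = 13.33 m²; T⁴ = 1.088×10¹⁰ K⁴.
P = 0.84·5.67×10⁻⁸·13.33·1.088×10¹⁰.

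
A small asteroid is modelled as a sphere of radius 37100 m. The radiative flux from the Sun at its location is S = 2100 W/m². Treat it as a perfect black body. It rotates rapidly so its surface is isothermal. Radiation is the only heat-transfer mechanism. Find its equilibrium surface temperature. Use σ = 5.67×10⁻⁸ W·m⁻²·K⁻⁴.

At equilibrium, absorbed power = emitted power.
Absorbing cross-section = πr² = 4.324×10⁹ m²; emitting surface = 4πr² = 1.730×10¹⁰ m² (ratio 4).
S·A_cross = εσ·A_surf·T⁴  ⇒  T⁴ = S/(4σ).
T⁴ = 1.00·2100/(4·5.67×10⁻⁸) = 9.259×10⁹ K⁴.
T = (9.259×10⁹)^(1/4).

T ≈ 310 K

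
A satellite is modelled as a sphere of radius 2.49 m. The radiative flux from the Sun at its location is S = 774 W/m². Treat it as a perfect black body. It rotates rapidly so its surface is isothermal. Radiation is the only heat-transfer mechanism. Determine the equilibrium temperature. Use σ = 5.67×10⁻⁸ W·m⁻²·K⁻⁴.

At equilibrium, absorbed power = emitted power.
Absorbing cross-section = πr² = 19.48 m²; emitting surface = 4πr² = 77.91 m² (ratio 4).
S·A_cross = εσ·A_surf·T⁴  ⇒  T⁴ = S/(4σ).
T⁴ = 1.00·774/(4·5.67×10⁻⁸) = 3.413×10⁹ K⁴.
T = (3.413×10⁹)^(1/4).

T ≈ 242 K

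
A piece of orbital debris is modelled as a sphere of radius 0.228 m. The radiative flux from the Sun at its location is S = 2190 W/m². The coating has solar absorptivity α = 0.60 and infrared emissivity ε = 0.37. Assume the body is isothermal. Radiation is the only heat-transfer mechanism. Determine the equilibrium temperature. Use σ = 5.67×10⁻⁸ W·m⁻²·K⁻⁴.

At equilibrium, absorbed power = emitted power.
Absorbing cross-section = πr² = 0.1633 m²; emitting surface = 4πr² = 0.6533 m² (ratio 4).
αS·A_cross = εσ·A_surf·T⁴  ⇒  T⁴ = αS/(ε·4σ).
T⁴ = 0.600·2190/(0.37·4·5.67×10⁻⁸) = 1.566×10¹⁰ K⁴.
T = (1.566×10¹⁰)^(1/4).

T ≈ 354 K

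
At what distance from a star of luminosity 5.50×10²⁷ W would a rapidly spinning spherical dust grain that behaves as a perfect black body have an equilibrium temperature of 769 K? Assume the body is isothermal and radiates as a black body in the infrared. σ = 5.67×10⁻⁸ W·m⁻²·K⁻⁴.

For an isothermal black-emitting sphere, (1−a)S·πr² = σ·4πr²·T⁴ ⇒ S = 4σT⁴/(1−a).
S = 4·5.67×10⁻⁸·(769)⁴/1.00 = 79310 W/m².
Flux falls as S = L/(4πd²), so d = √(L/(4πS)) = √(5.50×10²⁷/(4π·79310)).

d ≈ 7.43×10¹⁰ m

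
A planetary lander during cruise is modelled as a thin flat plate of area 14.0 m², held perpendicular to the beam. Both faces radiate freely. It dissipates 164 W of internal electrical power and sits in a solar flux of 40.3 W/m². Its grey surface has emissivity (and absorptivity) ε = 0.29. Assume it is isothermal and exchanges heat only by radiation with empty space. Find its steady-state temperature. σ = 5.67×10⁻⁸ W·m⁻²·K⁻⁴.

At steady state, absorbed solar power + internal power = radiated power.
Absorbed: α·S·A_cross = 0.29·40.3·14.00 = 163.6 W (cross-section A).
Total input = 163.6 + 164 = 327.6 W.
Radiated: εσ·A_surf·T⁴ with A_surf = 2A = 28.00 m².
T⁴ = 327.6/(0.29·5.67×10⁻⁸·28.00) = 7.116×10⁸ K⁴.

T ≈ 163 K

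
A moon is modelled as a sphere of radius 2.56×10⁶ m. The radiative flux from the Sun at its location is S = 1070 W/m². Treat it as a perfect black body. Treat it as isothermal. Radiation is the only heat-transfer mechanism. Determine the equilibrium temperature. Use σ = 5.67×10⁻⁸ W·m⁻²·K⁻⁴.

At equilibrium, absorbed power = emitted power.
Absorbing cross-section = πr² = 2.059×10¹³ m²; emitting surface = 4πr² = 8.235×10¹³ m² (ratio 4).
S·A_cross = εσ·A_surf·T⁴  ⇒  T⁴ = S/(4σ).
T⁴ = 1.00·1070/(4·5.67×10⁻⁸) = 4.718×10⁹ K⁴.
T = (4.718×10⁹)^(1/4).

T ≈ 262 K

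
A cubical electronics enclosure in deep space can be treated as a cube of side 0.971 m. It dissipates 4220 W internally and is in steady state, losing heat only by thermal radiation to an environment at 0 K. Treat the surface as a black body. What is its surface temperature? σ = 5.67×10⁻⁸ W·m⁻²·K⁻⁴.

T ≈ 339 K

Steady state: internal power = radiated power, P = εσA T⁴.
Radiating area A = 6L² = 5.657 m².
T⁴ = P/(εσA) = 4220/(1.0·5.67×10⁻⁸·5.657) = 1.316×10¹⁰ K⁴.
T = (1.316×10¹⁰)^(1/4).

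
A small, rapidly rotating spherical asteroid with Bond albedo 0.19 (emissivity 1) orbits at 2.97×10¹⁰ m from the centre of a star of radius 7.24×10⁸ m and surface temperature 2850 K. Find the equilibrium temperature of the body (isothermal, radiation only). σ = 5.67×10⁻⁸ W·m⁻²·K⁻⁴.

The star's surface emits σT_*⁴; at distance d the flux is S = σT_*⁴(R_*/d)².
S = 5.67×10⁻⁸·(2850)⁴·(7.24×10⁸/2.97×10¹⁰)² = 2223 W/m².
For an isothermal sphere T⁴ = (1−a)S/(4σ) = 7.939×10⁹ K⁴.

T ≈ 298 K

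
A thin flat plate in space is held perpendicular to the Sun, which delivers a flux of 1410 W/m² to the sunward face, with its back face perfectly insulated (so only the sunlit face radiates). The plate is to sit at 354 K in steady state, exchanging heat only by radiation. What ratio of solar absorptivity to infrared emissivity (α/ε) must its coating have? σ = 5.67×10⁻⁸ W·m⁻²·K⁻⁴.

Balance: αS·A = εσ·1A·T⁴ ⇒ α/ε = σT⁴/S.
α/ε = 5.67×10⁻⁸·(354)⁴/1410 = 5.67×10⁻⁸·1.570×10¹⁰/1410.

α/ε ≈ 0.632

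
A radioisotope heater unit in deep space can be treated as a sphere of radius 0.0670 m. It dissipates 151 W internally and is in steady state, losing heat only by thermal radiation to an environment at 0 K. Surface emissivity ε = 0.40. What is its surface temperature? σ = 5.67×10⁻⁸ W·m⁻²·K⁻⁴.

T ≈ 586 K

Steady state: internal power = radiated power, P = εσA T⁴.
Radiating area A = 4πr² = 0.05641 m².
T⁴ = P/(εσA) = 151/(0.40·5.67×10⁻⁸·0.05641) = 1.180×10¹¹ K⁴.
T = (1.180×10¹¹)^(1/4).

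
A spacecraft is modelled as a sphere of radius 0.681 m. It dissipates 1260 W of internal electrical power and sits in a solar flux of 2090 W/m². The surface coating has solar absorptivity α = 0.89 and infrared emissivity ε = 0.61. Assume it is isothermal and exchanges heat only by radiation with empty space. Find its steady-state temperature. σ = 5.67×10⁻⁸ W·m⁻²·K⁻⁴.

At steady state, absorbed solar power + internal power = radiated power.
Absorbed: α·S·A_cross = 0.89·2090·1.457 = 2710 W (cross-section πr²).
Total input = 2710 + 1260 = 3970 W.
Radiated: εσ·A_surf·T⁴ with A_surf = 4πr² = 5.828 m².
T⁴ = 3970/(0.61·5.67×10⁻⁸·5.828) = 1.970×10¹⁰ K⁴.

T ≈ 375 K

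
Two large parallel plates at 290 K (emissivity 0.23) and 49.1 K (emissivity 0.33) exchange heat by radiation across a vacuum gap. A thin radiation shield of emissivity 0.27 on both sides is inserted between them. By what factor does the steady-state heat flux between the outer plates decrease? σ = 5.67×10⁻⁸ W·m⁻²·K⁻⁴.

factor ≈ 2.00

Without shield: q₀ = σΔ(T⁴)/(1/ε₁+1/ε₂−1) with denominator 6.378.
With shield the two gaps are in series; the resistances add: (1/ε₁+1/ε_s−1)+(1/ε_s+1/ε₂−1) = 7.052+5.734 = 12.79.
Heat-flux ratio q₀/q = 12.79/6.378.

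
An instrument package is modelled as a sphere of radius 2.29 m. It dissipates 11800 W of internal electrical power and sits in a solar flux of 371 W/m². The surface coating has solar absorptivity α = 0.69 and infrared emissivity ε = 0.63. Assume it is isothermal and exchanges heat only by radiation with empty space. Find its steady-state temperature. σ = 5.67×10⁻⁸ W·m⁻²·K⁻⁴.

At steady state, absorbed solar power + internal power = radiated power.
Absorbed: α·S·A_cross = 0.69·371·16.47 = 4217 W (cross-section πr²).
Total input = 4217 + 11800 = 16020 W.
Radiated: εσ·A_surf·T⁴ with A_surf = 4πr² = 65.90 m².
T⁴ = 16020/(0.63·5.67×10⁻⁸·65.90) = 6.804×10⁹ K⁴.

T ≈ 287 K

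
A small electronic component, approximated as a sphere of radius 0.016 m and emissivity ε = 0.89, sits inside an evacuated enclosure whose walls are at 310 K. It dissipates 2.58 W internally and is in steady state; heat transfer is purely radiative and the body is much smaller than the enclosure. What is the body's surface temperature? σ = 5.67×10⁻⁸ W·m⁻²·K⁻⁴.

For a small grey body in a large enclosure, net radiated power = εσA(T⁴ − T_w⁴).
Steady state: P = εσA(T⁴ − T_w⁴) with A = 4πr² = 0.003217 m².
T⁴ = P/(εσA) + T_w⁴ = 2.58/(0.89·5.67×10⁻⁸·0.003217) + (310)⁴
    = 1.589×10¹⁰ + 9.235×10⁹ = 2.513×10¹⁰ K⁴.

T ≈ 398 K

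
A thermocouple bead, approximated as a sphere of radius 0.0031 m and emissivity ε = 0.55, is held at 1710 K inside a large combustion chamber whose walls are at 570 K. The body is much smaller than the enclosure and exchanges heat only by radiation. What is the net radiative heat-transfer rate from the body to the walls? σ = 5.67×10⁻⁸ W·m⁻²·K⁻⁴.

For a small grey body in a large enclosure: P_net = εσA(T_body⁴ − T_wall⁴).
A = 4πr² = 1.208×10⁻⁴ m²; T_body⁴ − T_wall⁴ = 8.550×10¹² − 1.056×10¹¹ = 8.445×10¹² K⁴.
|P_net| = 0.55·5.67×10⁻⁸·1.208×10⁻⁴·8.445×10¹².

P_net ≈ 31.8 W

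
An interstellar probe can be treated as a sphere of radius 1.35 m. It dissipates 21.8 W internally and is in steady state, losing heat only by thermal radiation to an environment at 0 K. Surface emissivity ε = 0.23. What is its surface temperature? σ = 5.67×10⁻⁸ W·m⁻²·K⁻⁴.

T ≈ 92.4 K

Steady state: internal power = radiated power, P = εσA T⁴.
Radiating area A = 4πr² = 22.90 m².
T⁴ = P/(εσA) = 21.8/(0.23·5.67×10⁻⁸·22.90) = 7.299×10⁷ K⁴.
T = (7.299×10⁷)^(1/4).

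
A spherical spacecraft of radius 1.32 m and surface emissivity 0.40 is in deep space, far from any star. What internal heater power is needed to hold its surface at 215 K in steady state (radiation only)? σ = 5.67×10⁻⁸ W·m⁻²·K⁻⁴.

P ≈ 1060 W

P = εσ·4πr²·T⁴.
4πr² = 21.90 m²; T⁴ = 2.137×10⁹ K⁴.
P = 0.40·5.67×10⁻⁸·21.90·2.137×10⁹.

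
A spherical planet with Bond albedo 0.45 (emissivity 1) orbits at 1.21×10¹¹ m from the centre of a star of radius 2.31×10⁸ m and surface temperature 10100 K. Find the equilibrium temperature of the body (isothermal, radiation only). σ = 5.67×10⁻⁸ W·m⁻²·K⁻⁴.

T ≈ 269 K

The star's surface emits σT_*⁴; at distance d the flux is S = σT_*⁴(R_*/d)².
S = 5.67×10⁻⁸·(10100)⁴·(2.31×10⁸/1.21×10¹¹)² = 2150 W/m².
For an isothermal sphere T⁴ = (1−a)S/(4σ) = 5.215×10⁹ K⁴.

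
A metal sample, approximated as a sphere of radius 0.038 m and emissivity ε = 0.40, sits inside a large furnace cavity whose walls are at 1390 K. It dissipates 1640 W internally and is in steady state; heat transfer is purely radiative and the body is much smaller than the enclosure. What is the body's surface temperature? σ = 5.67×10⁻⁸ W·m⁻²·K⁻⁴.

For a small grey body in a large enclosure, net radiated power = εσA(T⁴ − T_w⁴).
Steady state: P = εσA(T⁴ − T_w⁴) with A = 4πr² = 0.01815 m².
T⁴ = P/(εσA) + T_w⁴ = 1640/(0.40·5.67×10⁻⁸·0.01815) + (1390)⁴
    = 3.985×10¹² + 3.733×10¹² = 7.718×10¹² K⁴.

T ≈ 1670 K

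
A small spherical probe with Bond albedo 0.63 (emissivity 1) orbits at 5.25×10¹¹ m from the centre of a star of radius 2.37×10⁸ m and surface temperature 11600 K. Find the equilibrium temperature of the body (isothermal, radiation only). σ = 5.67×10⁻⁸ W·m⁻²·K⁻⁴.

The star's surface emits σT_*⁴; at distance d the flux is S = σT_*⁴(R_*/d)².
S = 5.67×10⁻⁸·(11600)⁴·(2.37×10⁸/5.25×10¹¹)² = 209.2 W/m².
For an isothermal sphere T⁴ = (1−a)S/(4σ) = 3.413×10⁸ K⁴.

T ≈ 136 K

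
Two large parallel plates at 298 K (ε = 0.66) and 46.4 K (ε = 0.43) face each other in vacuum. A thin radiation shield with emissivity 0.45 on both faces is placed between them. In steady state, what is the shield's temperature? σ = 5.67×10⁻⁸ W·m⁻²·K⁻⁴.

T_s ≈ 258 K

In steady state the net flux on the hot side equals that on the cold side.
σ(T₁⁴−T_s⁴)/D₁ = σ(T_s⁴−T₂⁴)/D₂, with D₁ = 1/ε₁+1/ε_s−1 = 2.737, D₂ = 1/ε_s+1/ε₂−1 = 3.548.
Solve for T_s⁴: T_s⁴ = (D₂·T₁⁴ + D₁·T₂⁴)/(D₁+D₂) = 4.454×10⁹ K⁴.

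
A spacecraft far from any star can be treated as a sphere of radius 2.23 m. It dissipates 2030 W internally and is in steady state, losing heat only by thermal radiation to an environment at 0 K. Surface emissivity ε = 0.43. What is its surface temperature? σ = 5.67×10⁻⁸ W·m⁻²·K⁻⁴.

Steady state: internal power = radiated power, P = εσA T⁴.
Radiating area A = 4πr² = 62.49 m².
T⁴ = P/(εσA) = 2030/(0.43·5.67×10⁻⁸·62.49) = 1.332×10⁹ K⁴.
T = (1.332×10⁹)^(1/4).

T ≈ 191 K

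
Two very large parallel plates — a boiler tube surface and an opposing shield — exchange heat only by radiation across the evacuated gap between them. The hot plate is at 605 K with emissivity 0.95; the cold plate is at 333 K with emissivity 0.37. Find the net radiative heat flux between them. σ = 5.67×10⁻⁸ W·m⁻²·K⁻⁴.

For two infinite grey parallel plates, q = σ(T₁⁴ − T₂⁴)/(1/ε₁ + 1/ε₂ − 1).
T₁⁴ − T₂⁴ = 1.340×10¹¹ − 1.230×10¹⁰ = 1.217×10¹¹ K⁴.
1/ε₁ + 1/ε₂ − 1 = 1.053 + 2.703 − 1 = 2.755.
q = 5.67×10⁻⁸ × 1.217×10¹¹ / 2.755.

q ≈ 2500 W/m²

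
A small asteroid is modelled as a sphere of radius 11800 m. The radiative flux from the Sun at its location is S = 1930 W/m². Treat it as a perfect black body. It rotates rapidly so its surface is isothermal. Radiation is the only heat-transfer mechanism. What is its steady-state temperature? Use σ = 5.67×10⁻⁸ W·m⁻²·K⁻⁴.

At equilibrium, absorbed power = emitted power.
Absorbing cross-section = πr² = 4.374×10⁸ m²; emitting surface = 4πr² = 1.750×10⁹ m² (ratio 4).
S·A_cross = εσ·A_surf·T⁴  ⇒  T⁴ = S/(4σ).
T⁴ = 1.00·1930/(4·5.67×10⁻⁸) = 8.510×10⁹ K⁴.
T = (8.510×10⁹)^(1/4).

T ≈ 304 K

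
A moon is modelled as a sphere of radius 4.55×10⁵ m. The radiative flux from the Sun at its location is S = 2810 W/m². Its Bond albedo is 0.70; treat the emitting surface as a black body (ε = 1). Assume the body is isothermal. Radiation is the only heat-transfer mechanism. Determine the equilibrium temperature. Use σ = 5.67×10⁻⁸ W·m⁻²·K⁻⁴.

T ≈ 247 K

At equilibrium, absorbed power = emitted power.
Absorbing cross-section = πr² = 6.504×10¹¹ m²; emitting surface = 4πr² = 2.602×10¹² m² (ratio 4).
(1−a)S·A_cross = εσ·A_surf·T⁴  ⇒  T⁴ = (1−a)S/(4σ).
T⁴ = 0.300·2810/(4·5.67×10⁻⁸) = 3.717×10⁹ K⁴.
T = (3.717×10⁹)^(1/4).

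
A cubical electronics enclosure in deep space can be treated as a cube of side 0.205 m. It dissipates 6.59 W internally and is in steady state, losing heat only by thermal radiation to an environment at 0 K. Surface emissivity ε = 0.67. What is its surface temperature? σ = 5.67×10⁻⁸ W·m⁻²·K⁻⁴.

T ≈ 162 K

Steady state: internal power = radiated power, P = εσA T⁴.
Radiating area A = 6L² = 0.2521 m².
T⁴ = P/(εσA) = 6.59/(0.67·5.67×10⁻⁸·0.2521) = 6.880×10⁸ K⁴.
T = (6.880×10⁸)^(1/4).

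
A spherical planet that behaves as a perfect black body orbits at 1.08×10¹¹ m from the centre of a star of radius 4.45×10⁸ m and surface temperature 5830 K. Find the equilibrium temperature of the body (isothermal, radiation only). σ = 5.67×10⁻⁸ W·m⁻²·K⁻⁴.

T ≈ 265 K

The star's surface emits σT_*⁴; at distance d the flux is S = σT_*⁴(R_*/d)².
S = 5.67×10⁻⁸·(5830)⁴·(4.45×10⁸/1.08×10¹¹)² = 1112 W/m².
For an isothermal sphere T⁴ = (1−a)S/(4σ) = 4.903×10⁹ K⁴.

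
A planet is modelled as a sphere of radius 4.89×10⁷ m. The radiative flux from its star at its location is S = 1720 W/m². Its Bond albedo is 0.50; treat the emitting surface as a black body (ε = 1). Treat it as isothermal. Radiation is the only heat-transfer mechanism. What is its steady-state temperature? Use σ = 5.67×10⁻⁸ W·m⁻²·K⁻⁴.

T ≈ 248 K

At equilibrium, absorbed power = emitted power.
Absorbing cross-section = πr² = 7.512×10¹⁵ m²; emitting surface = 4πr² = 3.005×10¹⁶ m² (ratio 4).
(1−a)S·A_cross = εσ·A_surf·T⁴  ⇒  T⁴ = (1−a)S/(4σ).
T⁴ = 0.500·1720/(4·5.67×10⁻⁸) = 3.792×10⁹ K⁴.
T = (3.792×10⁹)^(1/4).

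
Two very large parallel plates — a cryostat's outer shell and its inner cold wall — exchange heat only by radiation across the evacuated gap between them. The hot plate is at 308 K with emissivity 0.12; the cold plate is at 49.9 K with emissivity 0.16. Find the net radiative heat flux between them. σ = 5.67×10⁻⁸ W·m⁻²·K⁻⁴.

For two infinite grey parallel plates, q = σ(T₁⁴ − T₂⁴)/(1/ε₁ + 1/ε₂ − 1).
T₁⁴ − T₂⁴ = 8.999×10⁹ − 6.200×10⁶ = 8.993×10⁹ K⁴.
1/ε₁ + 1/ε₂ − 1 = 8.333 + 6.250 − 1 = 13.58.
q = 5.67×10⁻⁸ × 8.993×10⁹ / 13.58.

q ≈ 37.5 W/m²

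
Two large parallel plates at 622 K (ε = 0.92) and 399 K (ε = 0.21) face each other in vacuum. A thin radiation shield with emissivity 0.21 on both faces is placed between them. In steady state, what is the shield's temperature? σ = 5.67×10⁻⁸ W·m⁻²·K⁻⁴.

T_s ≈ 569 K

In steady state the net flux on the hot side equals that on the cold side.
σ(T₁⁴−T_s⁴)/D₁ = σ(T_s⁴−T₂⁴)/D₂, with D₁ = 1/ε₁+1/ε_s−1 = 4.849, D₂ = 1/ε_s+1/ε₂−1 = 8.524.
Solve for T_s⁴: T_s⁴ = (D₂·T₁⁴ + D₁·T₂⁴)/(D₁+D₂) = 1.046×10¹¹ K⁴.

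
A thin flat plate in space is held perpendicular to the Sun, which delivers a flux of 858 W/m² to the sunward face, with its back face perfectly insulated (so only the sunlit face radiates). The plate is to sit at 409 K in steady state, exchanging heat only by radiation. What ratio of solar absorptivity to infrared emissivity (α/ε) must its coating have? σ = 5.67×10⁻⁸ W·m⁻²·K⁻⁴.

Balance: αS·A = εσ·1A·T⁴ ⇒ α/ε = σT⁴/S.
α/ε = 5.67×10⁻⁸·(409)⁴/858 = 5.67×10⁻⁸·2.798×10¹⁰/858.

α/ε ≈ 1.85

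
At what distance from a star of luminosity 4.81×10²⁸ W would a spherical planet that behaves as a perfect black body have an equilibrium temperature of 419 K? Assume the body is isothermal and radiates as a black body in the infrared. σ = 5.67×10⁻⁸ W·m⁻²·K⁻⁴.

d ≈ 7.40×10¹¹ m

For an isothermal black-emitting sphere, (1−a)S·πr² = σ·4πr²·T⁴ ⇒ S = 4σT⁴/(1−a).
S = 4·5.67×10⁻⁸·(419)⁴/1.00 = 6990 W/m².
Flux falls as S = L/(4πd²), so d = √(L/(4πS)) = √(4.81×10²⁸/(4π·6990)).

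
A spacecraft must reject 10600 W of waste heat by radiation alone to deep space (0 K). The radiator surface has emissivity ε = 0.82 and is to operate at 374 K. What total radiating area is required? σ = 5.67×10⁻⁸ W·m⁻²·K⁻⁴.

P = εσA T⁴ ⇒ A = P/(εσT⁴).
T⁴ = 1.957×10¹⁰ K⁴.
A = 10600/(0.82 × 5.67×10⁻⁸ × 1.957×10¹⁰).

A ≈ 11.7 m²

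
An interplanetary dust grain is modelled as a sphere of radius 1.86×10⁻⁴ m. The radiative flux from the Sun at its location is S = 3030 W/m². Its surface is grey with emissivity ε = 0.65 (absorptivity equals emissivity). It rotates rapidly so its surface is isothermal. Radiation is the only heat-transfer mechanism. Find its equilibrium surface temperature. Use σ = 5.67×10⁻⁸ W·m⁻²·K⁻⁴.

At equilibrium, absorbed power = emitted power.
Absorbing cross-section = πr² = 1.087×10⁻⁷ m²; emitting surface = 4πr² = 4.347×10⁻⁷ m² (ratio 4).
εS·A_cross = εσ·A_surf·T⁴  ⇒  T⁴ = S/(4σ)   (ε cancels).
T⁴ = 3030/(4·5.67×10⁻⁸) = 1.336×10¹⁰ K⁴.
T = (1.336×10¹⁰)^(1/4).

T ≈ 340 K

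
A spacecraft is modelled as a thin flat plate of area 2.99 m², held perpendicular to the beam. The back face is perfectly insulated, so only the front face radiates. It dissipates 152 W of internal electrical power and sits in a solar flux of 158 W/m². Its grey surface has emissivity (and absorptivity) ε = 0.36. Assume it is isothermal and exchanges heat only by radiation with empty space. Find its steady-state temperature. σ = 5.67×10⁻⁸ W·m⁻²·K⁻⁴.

T ≈ 270 K

At steady state, absorbed solar power + internal power = radiated power.
Absorbed: α·S·A_cross = 0.36·158·2.990 = 170.1 W (cross-section A).
Total input = 170.1 + 152 = 322.1 W.
Radiated: εσ·A_surf·T⁴ with A_surf = A = 2.990 m².
T⁴ = 322.1/(0.36·5.67×10⁻⁸·2.990) = 5.277×10⁹ K⁴.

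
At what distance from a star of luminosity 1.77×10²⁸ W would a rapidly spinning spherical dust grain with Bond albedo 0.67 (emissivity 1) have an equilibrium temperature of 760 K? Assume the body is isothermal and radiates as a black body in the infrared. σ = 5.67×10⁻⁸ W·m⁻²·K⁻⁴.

d ≈ 7.84×10¹⁰ m

For an isothermal black-emitting sphere, (1−a)S·πr² = σ·4πr²·T⁴ ⇒ S = 4σT⁴/(1−a).
S = 4·5.67×10⁻⁸·(760)⁴/0.330 = 2.293×10⁵ W/m².
Flux falls as S = L/(4πd²), so d = √(L/(4πS)) = √(1.77×10²⁸/(4π·2.293×10⁵)).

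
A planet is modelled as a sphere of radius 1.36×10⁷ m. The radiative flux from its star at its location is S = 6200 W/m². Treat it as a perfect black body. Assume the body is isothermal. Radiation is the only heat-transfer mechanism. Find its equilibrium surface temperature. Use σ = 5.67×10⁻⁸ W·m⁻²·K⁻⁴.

T ≈ 407 K

At equilibrium, absorbed power = emitted power.
Absorbing cross-section = πr² = 5.811×10¹⁴ m²; emitting surface = 4πr² = 2.324×10¹⁵ m² (ratio 4).
S·A_cross = εσ·A_surf·T⁴  ⇒  T⁴ = S/(4σ).
T⁴ = 1.00·6200/(4·5.67×10⁻⁸) = 2.734×10¹⁰ K⁴.
T = (2.734×10¹⁰)^(1/4).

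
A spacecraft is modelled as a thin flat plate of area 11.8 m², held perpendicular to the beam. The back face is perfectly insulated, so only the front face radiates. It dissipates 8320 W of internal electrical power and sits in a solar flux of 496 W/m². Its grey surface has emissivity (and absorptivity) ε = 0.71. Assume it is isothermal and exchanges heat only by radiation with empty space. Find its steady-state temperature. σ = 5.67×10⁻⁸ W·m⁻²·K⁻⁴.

At steady state, absorbed solar power + internal power = radiated power.
Absorbed: α·S·A_cross = 0.71·496·11.80 = 4155 W (cross-section A).
Total input = 4155 + 8320 = 12480 W.
Radiated: εσ·A_surf·T⁴ with A_surf = A = 11.80 m².
T⁴ = 12480/(0.71·5.67×10⁻⁸·11.80) = 2.626×10¹⁰ K⁴.

T ≈ 403 K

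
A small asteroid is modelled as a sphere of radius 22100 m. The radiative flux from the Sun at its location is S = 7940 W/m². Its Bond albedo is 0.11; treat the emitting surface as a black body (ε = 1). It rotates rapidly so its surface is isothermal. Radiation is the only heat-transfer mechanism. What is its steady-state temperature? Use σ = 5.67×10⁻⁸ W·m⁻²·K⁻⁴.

T ≈ 420 K

At equilibrium, absorbed power = emitted power.
Absorbing cross-section = πr² = 1.534×10⁹ m²; emitting surface = 4πr² = 6.138×10⁹ m² (ratio 4).
(1−a)S·A_cross = εσ·A_surf·T⁴  ⇒  T⁴ = (1−a)S/(4σ).
T⁴ = 0.890·7940/(4·5.67×10⁻⁸) = 3.116×10¹⁰ K⁴.
T = (3.116×10¹⁰)^(1/4).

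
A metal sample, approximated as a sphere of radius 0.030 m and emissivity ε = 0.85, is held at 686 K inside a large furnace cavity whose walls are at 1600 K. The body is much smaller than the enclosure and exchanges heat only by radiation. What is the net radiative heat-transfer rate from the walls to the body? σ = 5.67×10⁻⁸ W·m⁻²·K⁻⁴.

For a small grey body in a large enclosure: P_net = εσA(T_body⁴ − T_wall⁴).
A = 4πr² = 0.01131 m²; T_body⁴ − T_wall⁴ = 2.215×10¹¹ − 6.554×10¹² = -6.332×10¹² K⁴.
|P_net| = 0.85·5.67×10⁻⁸·0.01131·6.332×10¹².

P_net ≈ 3450 W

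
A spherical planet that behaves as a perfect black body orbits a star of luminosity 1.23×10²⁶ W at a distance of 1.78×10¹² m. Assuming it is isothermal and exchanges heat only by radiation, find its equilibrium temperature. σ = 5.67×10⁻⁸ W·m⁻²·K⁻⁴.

T ≈ 60.8 K

First find the stellar flux at distance d: S = L/(4πd²) = 1.23×10²⁶/(4π·(1.78×10¹²)²) = 3.089 W/m².
For an isothermal sphere, absorbed (1−a)S·πr² = emitted σ·4πr²·T⁴, so T⁴ = (1−a)S/(4σ).
T⁴ = 1.00·3.089/(4·5.67×10⁻⁸) = 1.362×10⁷ K⁴.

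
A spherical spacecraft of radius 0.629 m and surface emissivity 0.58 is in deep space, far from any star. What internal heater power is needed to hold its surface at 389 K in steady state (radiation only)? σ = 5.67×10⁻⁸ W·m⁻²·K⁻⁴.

P = εσ·4πr²·T⁴.
4πr² = 4.972 m²; T⁴ = 2.290×10¹⁰ K⁴.
P = 0.58·5.67×10⁻⁸·4.972·2.290×10¹⁰.

P ≈ 3740 W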